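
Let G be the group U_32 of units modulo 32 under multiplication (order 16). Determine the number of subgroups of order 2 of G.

3

|G| = 16 and 2 | 16, so subgroups of order 2 are possible by Lagrange.
The subgroups of order 2 are: {1, 15}; {1, 17}; {1, 31}.
So G has 3 subgroups of order 2.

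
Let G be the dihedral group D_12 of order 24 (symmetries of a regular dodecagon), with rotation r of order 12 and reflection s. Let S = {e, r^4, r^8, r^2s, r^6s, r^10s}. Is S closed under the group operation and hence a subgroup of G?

Yes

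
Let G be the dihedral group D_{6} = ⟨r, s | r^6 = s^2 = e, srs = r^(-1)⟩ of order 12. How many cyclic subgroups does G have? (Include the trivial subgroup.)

A cyclic subgroup of order d is generated by each of its φ(d) elements of order d, so the cyclic subgroups of order d number (#elements of order d)/φ(d).
Cyclic subgroups by order — order 1: 1; order 2: 7; order 3: 1; order 6: 1.
Total: 10.

10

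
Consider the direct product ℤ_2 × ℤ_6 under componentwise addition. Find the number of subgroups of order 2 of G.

|G| = 12 and 2 | 12, so subgroups of order 2 are possible by Lagrange.
The subgroups of order 2 are: {(0,0), (0,3)}; {(0,0), (1,0)}; {(0,0), (1,3)}.
So G has 3 subgroups of order 2.

3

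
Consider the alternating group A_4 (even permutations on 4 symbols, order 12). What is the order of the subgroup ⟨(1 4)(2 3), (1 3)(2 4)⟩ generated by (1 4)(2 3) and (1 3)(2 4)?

|⟨(1 4)(2 3)⟩| = 2 and |⟨(1 3)(2 4)⟩| = 2, so |H| is a multiple of lcm(2, 2) = 2 and divides |G| = 12.
Closing under the operation: H = {e, (1 2)(3 4), (1 3)(2 4), (1 4)(2 3)}, so |H| = 4.

4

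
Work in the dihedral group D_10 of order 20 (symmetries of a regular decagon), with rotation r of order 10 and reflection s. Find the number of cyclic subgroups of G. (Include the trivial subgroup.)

Group the elements of G by the cyclic subgroup they generate; each cyclic subgroup of order d accounts for φ(d) elements.
Cyclic subgroups by order — order 1: 1; order 2: 11; order 5: 1; order 10: 1.
Total: 14.

14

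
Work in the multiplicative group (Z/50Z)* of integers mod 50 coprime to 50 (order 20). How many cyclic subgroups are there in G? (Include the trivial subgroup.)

Group the elements of G by the cyclic subgroup they generate; each cyclic subgroup of order d accounts for φ(d) elements.
Cyclic subgroups by order — order 1: 1; order 2: 1; order 4: 1; order 5: 1; order 10: 1; order 20: 1.
Total: 6.

6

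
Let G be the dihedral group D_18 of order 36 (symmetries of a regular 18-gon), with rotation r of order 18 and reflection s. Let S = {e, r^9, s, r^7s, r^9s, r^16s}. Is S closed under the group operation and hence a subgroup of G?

Closure fails: s · r^7s = r^11 ∉ S. So S is not a subgroup.

No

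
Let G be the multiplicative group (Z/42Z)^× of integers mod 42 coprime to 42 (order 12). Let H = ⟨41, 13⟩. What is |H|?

|⟨41⟩| = 2 and |⟨13⟩| = 2, so |H| is a multiple of lcm(2, 2) = 2 and divides |G| = 12.
Closing under the operation: H = {1, 13, 29, 41}, so |H| = 4.

4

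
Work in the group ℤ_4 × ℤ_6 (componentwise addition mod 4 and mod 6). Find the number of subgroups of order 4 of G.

3

|G| = 24 and 4 | 24, so subgroups of order 4 are possible by Lagrange.
The subgroups of order 4 are: {(0,0), (0,3), (2,0), (2,3)}; {(0,0), (1,0), (2,0), (3,0)}; {(0,0), (1,3), (2,0), (3,3)}.
So G has 3 subgroups of order 4.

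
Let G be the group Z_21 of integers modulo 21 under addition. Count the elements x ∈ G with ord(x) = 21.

In a cyclic group of order 21, the number of elements of order d (for d | 21) is φ(d).
φ(21) = 12.

12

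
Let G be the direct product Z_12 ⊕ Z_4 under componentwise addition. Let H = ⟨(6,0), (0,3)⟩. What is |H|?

|⟨(6,0)⟩| = 2 and |⟨(0,3)⟩| = 4, so |H| is a multiple of lcm(2, 4) = 4 and divides |G| = 48.
Closing under the operation: H = {(0,0), (0,1), (0,2), (0,3), (6,0), (6,1), (6,2), (6,3)}, so |H| = 8.

8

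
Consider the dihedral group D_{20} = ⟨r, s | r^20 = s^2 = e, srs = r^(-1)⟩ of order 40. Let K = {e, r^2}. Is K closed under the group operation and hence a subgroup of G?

No

r^2 ∈ K but its inverse r^18 ∉ K, so K is not a subgroup.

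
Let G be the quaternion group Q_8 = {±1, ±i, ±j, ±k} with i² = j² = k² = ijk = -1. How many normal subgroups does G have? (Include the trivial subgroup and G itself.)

6

G has 6 subgroups. Checking conjugation-invariance by order — order 1: 1/1 normal; order 2: 1/1 normal; order 4: 3/3 normal; order 8: 1/1 normal.
Total normal subgroups: 6.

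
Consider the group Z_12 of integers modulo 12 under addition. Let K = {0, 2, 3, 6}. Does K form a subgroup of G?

2 ∈ K but its inverse 10 ∉ K, so K is not a subgroup.

No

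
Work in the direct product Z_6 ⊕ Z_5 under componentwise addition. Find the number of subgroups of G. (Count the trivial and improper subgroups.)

8

|G| = 30, so by Lagrange every subgroup order divides 30. Divisors: 1, 2, 3, 5, 6, 10, 15, 30.
Subgroups by order — order 1: 1; order 2: 1; order 3: 1; order 5: 1; order 6: 1; order 10: 1; order 15: 1; order 30: 1.
Total: 1 + 1 + 1 + 1 + 1 + 1 + 1 + 1 = 8.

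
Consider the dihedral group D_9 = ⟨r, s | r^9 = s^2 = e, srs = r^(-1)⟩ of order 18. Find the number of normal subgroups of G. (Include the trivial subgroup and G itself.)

G has 16 subgroups. Checking conjugation-invariance by order — order 1: 1/1 normal; order 2: 0/9 normal; order 3: 1/1 normal; order 6: 0/3 normal; order 9: 1/1 normal; order 18: 1/1 normal.
Total normal subgroups: 4.

4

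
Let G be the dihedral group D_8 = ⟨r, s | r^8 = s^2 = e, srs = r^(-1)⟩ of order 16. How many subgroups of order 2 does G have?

|G| = 16 and 2 | 16, so subgroups of order 2 are possible by Lagrange.
The subgroups of order 2 are: {e, r^2s}; {e, r^3s}; {e, r^4}; {e, r^4s}; … (9 in all).
So G has 9 subgroups of order 2.

9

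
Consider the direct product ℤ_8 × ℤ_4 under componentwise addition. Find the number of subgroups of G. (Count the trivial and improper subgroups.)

|G| = 32, so by Lagrange every subgroup order divides 32. Divisors: 1, 2, 4, 8, 16, 32.
Subgroups by order — order 1: 1; order 2: 3; order 4: 7; order 8: 7; order 16: 3; order 32: 1.
Total: 1 + 3 + 7 + 7 + 3 + 1 = 22.

22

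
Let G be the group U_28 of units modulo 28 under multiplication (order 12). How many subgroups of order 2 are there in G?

3

|G| = 12 and 2 | 12, so subgroups of order 2 are possible by Lagrange.
The subgroups of order 2 are: {1, 13}; {1, 15}; {1, 27}.
So G has 3 subgroups of order 2.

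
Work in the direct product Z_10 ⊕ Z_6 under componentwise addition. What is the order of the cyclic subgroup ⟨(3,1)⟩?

The order of (3,1) in Z_10 × Z_6 is lcm(ord(3) in Z_10, ord(1) in Z_6).
ord(3) = 10 and ord(1) = 6, so |⟨(3,1)⟩| = lcm(10, 6) = 30.

30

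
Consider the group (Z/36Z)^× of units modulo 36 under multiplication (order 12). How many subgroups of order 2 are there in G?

|G| = 12 and 2 | 12, so subgroups of order 2 are possible by Lagrange.
The subgroups of order 2 are: {1, 17}; {1, 19}; {1, 35}.
So G has 3 subgroups of order 2.

3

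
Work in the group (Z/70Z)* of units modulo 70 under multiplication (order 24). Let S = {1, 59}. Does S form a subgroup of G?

No

59 ∈ S but its inverse 19 ∉ S, so S is not a subgroup.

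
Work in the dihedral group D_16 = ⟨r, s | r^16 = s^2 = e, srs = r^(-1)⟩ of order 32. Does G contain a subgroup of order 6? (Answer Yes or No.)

No

6 does not divide |G| = 32, so by Lagrange no subgroup of order 6 exists.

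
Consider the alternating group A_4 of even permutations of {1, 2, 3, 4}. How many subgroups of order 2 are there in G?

|G| = 12 and 2 | 12, so subgroups of order 2 are possible by Lagrange.
The subgroups of order 2 are: {e, (1 2)(3 4)}; {e, (1 3)(2 4)}; {e, (1 4)(2 3)}.
So G has 3 subgroups of order 2.

3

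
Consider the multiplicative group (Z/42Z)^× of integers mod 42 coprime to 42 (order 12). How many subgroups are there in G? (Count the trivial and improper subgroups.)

10

|G| = 12, so by Lagrange every subgroup order divides 12. Divisors: 1, 2, 3, 4, 6, 12.
Subgroups by order — order 1: 1; order 2: 3; order 3: 1; order 4: 1; order 6: 3; order 12: 1.
Total: 1 + 3 + 1 + 1 + 3 + 1 = 10.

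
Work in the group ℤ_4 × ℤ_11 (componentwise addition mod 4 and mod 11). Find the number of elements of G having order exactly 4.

2

An element (a,b) has order lcm(ord(a), ord(b)); count pairs with lcm equal to 4.
Enumerating gives 2 such elements.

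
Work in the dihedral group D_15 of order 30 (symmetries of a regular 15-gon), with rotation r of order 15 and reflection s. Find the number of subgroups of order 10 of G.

|G| = 30 and 10 | 30, so subgroups of order 10 are possible by Lagrange.
The subgroups of order 10 are: {e, r^3, r^6, r^9, r^12, rs, r^4s, r^7s, r^10s, r^13s}; {e, r^3, r^6, r^9, r^12, r^2s, r^5s, r^8s, r^11s, r^14s}; {e, r^3, r^6, r^9, r^12, s, r^3s, r^6s, r^9s, r^12s}.
So G has 3 subgroups of order 10.

3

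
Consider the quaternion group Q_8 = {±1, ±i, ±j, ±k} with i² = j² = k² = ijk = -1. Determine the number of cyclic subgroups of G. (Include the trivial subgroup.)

5

A cyclic subgroup of order d is generated by each of its φ(d) elements of order d, so the cyclic subgroups of order d number (#elements of order d)/φ(d).
Cyclic subgroups by order — order 1: 1; order 2: 1; order 4: 3.
Total: 5.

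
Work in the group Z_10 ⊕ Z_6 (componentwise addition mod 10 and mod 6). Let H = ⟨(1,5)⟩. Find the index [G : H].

2

|⟨(1,5)⟩| = 30 and |G| = 60.
By Lagrange, [G : H] = |G|/|H| = 60/30 = 2.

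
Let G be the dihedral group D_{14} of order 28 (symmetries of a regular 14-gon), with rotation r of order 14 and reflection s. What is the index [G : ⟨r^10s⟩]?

14

|⟨r^10s⟩| = 2 and |G| = 28.
By Lagrange, [G : H] = |G|/|H| = 28/2 = 14.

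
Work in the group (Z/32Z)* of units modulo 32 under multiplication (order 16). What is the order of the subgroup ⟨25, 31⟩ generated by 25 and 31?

|⟨25⟩| = 4 and |⟨31⟩| = 2, so |H| is a multiple of lcm(4, 2) = 4 and divides |G| = 16.
Closing under the operation: H = {1, 7, 9, 15, 17, 23, 25, 31}, so |H| = 8.

8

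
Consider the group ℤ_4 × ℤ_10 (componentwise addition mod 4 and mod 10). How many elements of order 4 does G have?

An element (a,b) has order lcm(ord(a), ord(b)); count pairs with lcm equal to 4.
Enumerating gives 4 such elements.

4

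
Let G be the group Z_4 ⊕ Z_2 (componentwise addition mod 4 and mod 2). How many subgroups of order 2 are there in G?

|G| = 8 and 2 | 8, so subgroups of order 2 are possible by Lagrange.
The subgroups of order 2 are: {(0,0), (0,1)}; {(0,0), (2,0)}; {(0,0), (2,1)}.
So G has 3 subgroups of order 2.

3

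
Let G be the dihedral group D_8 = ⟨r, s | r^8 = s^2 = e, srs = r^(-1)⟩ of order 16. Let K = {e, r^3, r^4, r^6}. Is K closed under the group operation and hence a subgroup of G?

r^6 ∈ K but its inverse r^2 ∉ K, so K is not a subgroup.

No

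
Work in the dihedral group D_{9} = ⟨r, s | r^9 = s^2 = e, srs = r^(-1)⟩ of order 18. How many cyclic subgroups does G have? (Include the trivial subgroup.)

A cyclic subgroup of order d is generated by each of its φ(d) elements of order d, so the cyclic subgroups of order d number (#elements of order d)/φ(d).
Cyclic subgroups by order — order 1: 1; order 2: 9; order 3: 1; order 9: 1.
Total: 12.

12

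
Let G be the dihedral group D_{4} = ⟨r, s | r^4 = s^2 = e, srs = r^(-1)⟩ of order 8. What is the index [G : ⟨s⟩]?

4

|⟨s⟩| = 2 and |G| = 8.
By Lagrange, [G : H] = |G|/|H| = 8/2 = 4.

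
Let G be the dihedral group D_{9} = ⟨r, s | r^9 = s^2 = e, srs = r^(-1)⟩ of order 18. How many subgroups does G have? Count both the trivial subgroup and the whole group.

16

|G| = 18, so by Lagrange every subgroup order divides 18. Divisors: 1, 2, 3, 6, 9, 18.
Subgroups by order — order 1: 1; order 2: 9; order 3: 1; order 6: 3; order 9: 1; order 18: 1.
Total: 1 + 9 + 1 + 3 + 1 + 1 = 16.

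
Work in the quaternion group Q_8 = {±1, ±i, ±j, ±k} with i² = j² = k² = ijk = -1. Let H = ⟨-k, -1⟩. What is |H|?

|⟨-k⟩| = 4 and |⟨-1⟩| = 2, so |H| is a multiple of lcm(4, 2) = 4 and divides |G| = 8.
Closing under the operation: H = {1, -1, k, -k}, so |H| = 4.

4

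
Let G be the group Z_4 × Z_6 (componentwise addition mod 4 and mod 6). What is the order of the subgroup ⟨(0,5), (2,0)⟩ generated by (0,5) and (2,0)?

|⟨(0,5)⟩| = 6 and |⟨(2,0)⟩| = 2, so |H| is a multiple of lcm(6, 2) = 6 and divides |G| = 24.
Closing under the operation: H = {(0,0), (0,1), (0,2), (0,3), (0,4), (0,5), (2,0), (2,1), (2,2), (2,3), (2,4), (2,5)}, so |H| = 12.

12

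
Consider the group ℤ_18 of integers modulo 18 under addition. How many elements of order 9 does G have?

6

In a cyclic group of order 18, the number of elements of order d (for d | 18) is φ(d).
φ(9) = 6.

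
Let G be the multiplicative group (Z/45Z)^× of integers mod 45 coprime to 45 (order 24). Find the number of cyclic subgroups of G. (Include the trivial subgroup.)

Each element a generates a cyclic subgroup ⟨a⟩; distinct elements may generate the same one (a cyclic group of order d has φ(d) generators).
Cyclic subgroups by order — order 1: 1; order 2: 3; order 3: 1; order 4: 2; order 6: 3; order 12: 2.
Total: 12.

12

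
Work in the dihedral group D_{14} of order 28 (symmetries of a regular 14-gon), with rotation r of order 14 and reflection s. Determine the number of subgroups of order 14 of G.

|G| = 28 and 14 | 28, so subgroups of order 14 are possible by Lagrange.
The subgroups of order 14 are: {e, r, r^2, r^3, r^4, r^5, r^6, r^7, r^8, r^9, r^10, r^11, r^12, r^13}; {e, r^2, r^4, r^6, r^8, r^10, r^12, s, r^2s, r^4s, r^6s, r^8s, r^10s, r^12s}; {e, r^2, r^4, r^6, r^8, r^10, r^12, rs, r^3s, r^5s, r^7s, r^9s, r^11s, r^13s}.
So G has 3 subgroups of order 14.

3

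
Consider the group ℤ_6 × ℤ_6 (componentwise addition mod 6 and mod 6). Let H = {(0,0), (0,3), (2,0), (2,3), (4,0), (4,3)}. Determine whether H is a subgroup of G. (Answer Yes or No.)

|H| = 6 divides |G| = 36, consistent with Lagrange.
H contains the identity, every element's inverse is in H, and H is closed under +: it is a subgroup.
In fact H = ⟨(2,3)⟩.

Yes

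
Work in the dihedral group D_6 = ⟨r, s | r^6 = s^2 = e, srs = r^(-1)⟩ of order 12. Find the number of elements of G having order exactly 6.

2

The elements of order 6 are: r, r^5.
That's 2.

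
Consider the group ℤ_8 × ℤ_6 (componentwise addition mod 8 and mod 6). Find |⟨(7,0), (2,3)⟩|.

16

|⟨(7,0)⟩| = 8 and |⟨(2,3)⟩| = 4, so |H| is a multiple of lcm(8, 4) = 8 and divides |G| = 48.
Closing under the operation: H = {(0,0), (0,3), (1,0), (1,3), (2,0), (2,3), (3,0), (3,3), (4,0), (4,3), (5,0), (5,3), (6,0), (6,3), (7,0), (7,3)}, so |H| = 16.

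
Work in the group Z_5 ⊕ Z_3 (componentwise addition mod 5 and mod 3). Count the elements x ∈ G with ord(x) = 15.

An element (a,b) has order lcm(ord(a), ord(b)); count pairs with lcm equal to 15.
Enumerating gives 8 such elements.

8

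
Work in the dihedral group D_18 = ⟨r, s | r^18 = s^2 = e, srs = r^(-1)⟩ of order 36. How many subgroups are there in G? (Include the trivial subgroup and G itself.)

45

|G| = 36, so by Lagrange every subgroup order divides 36. Divisors: 1, 2, 3, 4, 6, 9, 12, 18, 36.
Subgroups by order — order 1: 1; order 2: 19; order 3: 1; order 4: 9; order 6: 7; order 9: 1; order 12: 3; order 18: 3; order 36: 1.
Total: 1 + 19 + 1 + 9 + 7 + 1 + 3 + 3 + 1 = 45.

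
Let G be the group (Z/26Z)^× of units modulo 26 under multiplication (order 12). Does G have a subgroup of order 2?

Yes

2 | 12. A subgroup of order 2 is {1, 25}.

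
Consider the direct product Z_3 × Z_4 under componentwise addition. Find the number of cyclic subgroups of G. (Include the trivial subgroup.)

6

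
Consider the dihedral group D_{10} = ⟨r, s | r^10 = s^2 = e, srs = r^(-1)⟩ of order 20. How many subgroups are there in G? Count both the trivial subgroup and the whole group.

|G| = 20, so by Lagrange every subgroup order divides 20. Divisors: 1, 2, 4, 5, 10, 20.
Subgroups by order — order 1: 1; order 2: 11; order 4: 5; order 5: 1; order 10: 3; order 20: 1.
Total: 1 + 11 + 5 + 1 + 3 + 1 = 22.

22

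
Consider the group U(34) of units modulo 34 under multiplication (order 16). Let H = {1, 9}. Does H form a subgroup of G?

No

9 ∈ H but its inverse 19 ∉ H, so H is not a subgroup.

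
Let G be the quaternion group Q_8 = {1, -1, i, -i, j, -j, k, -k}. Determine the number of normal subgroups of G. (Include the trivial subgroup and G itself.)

6

G has 6 subgroups. Checking conjugation-invariance by order — order 1: 1/1 normal; order 2: 1/1 normal; order 4: 3/3 normal; order 8: 1/1 normal.
Total normal subgroups: 6.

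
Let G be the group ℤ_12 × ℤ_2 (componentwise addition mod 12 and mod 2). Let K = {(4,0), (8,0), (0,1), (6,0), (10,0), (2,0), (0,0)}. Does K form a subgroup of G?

|K| = 7 does not divide |G| = 24, so by Lagrange K is not a subgroup.

No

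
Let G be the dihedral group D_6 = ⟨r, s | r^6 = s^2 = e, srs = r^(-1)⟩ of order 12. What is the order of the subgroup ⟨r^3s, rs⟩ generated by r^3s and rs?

|⟨r^3s⟩| = 2 and |⟨rs⟩| = 2, so |H| is a multiple of lcm(2, 2) = 2 and divides |G| = 12.
Closing under the operation: H = {e, r^2, r^4, rs, r^3s, r^5s}, so |H| = 6.

6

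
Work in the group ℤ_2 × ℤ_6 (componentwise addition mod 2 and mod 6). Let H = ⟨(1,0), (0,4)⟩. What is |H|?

6

|⟨(1,0)⟩| = 2 and |⟨(0,4)⟩| = 3, so |H| is a multiple of lcm(2, 3) = 6 and divides |G| = 12.
Closing under the operation: H = {(0,0), (0,2), (0,4), (1,0), (1,2), (1,4)}, so |H| = 6.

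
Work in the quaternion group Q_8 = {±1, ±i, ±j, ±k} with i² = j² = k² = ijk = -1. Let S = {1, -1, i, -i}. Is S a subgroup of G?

|S| = 4 divides |G| = 8, consistent with Lagrange.
S contains the identity, every element's inverse is in S, and S is closed under ·: it is a subgroup.
In fact S = ⟨-i⟩.

Yes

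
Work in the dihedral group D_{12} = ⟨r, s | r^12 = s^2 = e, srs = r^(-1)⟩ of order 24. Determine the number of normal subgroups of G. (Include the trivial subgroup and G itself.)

9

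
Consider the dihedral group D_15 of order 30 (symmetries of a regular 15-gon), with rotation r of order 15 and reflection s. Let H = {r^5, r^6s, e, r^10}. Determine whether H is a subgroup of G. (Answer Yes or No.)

No

|H| = 4 does not divide |G| = 30, so by Lagrange H is not a subgroup.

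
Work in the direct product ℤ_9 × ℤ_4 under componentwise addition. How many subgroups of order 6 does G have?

|G| = 36 and 6 | 36, so subgroups of order 6 are possible by Lagrange.
The subgroups of order 6 are: {(0,0), (0,2), (3,0), (3,2), (6,0), (6,2)}.
So G has 1 subgroup of order 6.

1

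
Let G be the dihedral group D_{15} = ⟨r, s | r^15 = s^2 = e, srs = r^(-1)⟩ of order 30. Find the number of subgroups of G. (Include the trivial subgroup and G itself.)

28

|G| = 30, so by Lagrange every subgroup order divides 30. Divisors: 1, 2, 3, 5, 6, 10, 15, 30.
Subgroups by order — order 1: 1; order 2: 15; order 3: 1; order 5: 1; order 6: 5; order 10: 3; order 15: 1; order 30: 1.
Total: 1 + 15 + 1 + 1 + 5 + 3 + 1 + 1 = 28.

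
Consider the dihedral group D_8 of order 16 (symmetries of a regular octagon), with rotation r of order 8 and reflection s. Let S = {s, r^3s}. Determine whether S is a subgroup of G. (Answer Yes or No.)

The identity e ∉ S, so S is not a subgroup.

No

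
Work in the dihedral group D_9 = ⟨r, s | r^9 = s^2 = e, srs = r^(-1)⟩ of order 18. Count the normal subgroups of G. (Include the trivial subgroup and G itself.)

4

G has 16 subgroups. Checking conjugation-invariance by order — order 1: 1/1 normal; order 2: 0/9 normal; order 3: 1/1 normal; order 6: 0/3 normal; order 9: 1/1 normal; order 18: 1/1 normal.
Total normal subgroups: 4.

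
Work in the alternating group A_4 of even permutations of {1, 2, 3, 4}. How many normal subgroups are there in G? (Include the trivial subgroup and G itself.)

3

G has 10 subgroups. Checking conjugation-invariance by order — order 1: 1/1 normal; order 2: 0/3 normal; order 3: 0/4 normal; order 4: 1/1 normal; order 12: 1/1 normal.
Total normal subgroups: 3.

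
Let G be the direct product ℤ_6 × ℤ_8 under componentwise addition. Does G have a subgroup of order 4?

Yes

4 | 48. A subgroup of order 4 is {(0,0), (0,2), (0,4), (0,6)}.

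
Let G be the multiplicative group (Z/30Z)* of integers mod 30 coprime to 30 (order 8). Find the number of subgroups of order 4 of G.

|G| = 8 and 4 | 8, so subgroups of order 4 are possible by Lagrange.
The subgroups of order 4 are: {1, 11, 19, 29}; {1, 7, 13, 19}; {1, 17, 19, 23}.
So G has 3 subgroups of order 4.

3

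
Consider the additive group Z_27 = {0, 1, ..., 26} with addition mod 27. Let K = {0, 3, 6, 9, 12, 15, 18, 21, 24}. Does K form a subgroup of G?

Yes

|K| = 9 divides |G| = 27, consistent with Lagrange.
K contains the identity, every element's inverse is in K, and K is closed under +: it is a subgroup.
In fact K = ⟨3⟩.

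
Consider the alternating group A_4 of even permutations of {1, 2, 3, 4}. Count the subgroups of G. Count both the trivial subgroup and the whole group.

10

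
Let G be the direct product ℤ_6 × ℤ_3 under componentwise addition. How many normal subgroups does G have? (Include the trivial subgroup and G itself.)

12

G is abelian, so every subgroup is normal.
G has 12 subgroups in total, hence 12 normal subgroups.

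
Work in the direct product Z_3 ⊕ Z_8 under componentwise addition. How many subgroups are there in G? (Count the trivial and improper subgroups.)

8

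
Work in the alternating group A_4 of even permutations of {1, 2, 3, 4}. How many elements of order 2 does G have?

The elements of order 2 are: (1 2)(3 4), (1 3)(2 4), (1 4)(2 3).
That's 3.

3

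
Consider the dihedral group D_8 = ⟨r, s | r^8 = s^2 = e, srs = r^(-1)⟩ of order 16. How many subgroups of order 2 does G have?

|G| = 16 and 2 | 16, so subgroups of order 2 are possible by Lagrange.
The subgroups of order 2 are: {e, r^2s}; {e, r^3s}; {e, r^4}; {e, r^4s}; … (9 in all).
So G has 9 subgroups of order 2.

9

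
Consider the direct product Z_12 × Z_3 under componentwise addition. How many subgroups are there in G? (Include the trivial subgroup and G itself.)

18

|G| = 36, so by Lagrange every subgroup order divides 36. Divisors: 1, 2, 3, 4, 6, 9, 12, 18, 36.
Subgroups by order — order 1: 1; order 2: 1; order 3: 4; order 4: 1; order 6: 4; order 9: 1; order 12: 4; order 18: 1; order 36: 1.
Total: 1 + 1 + 4 + 1 + 4 + 1 + 4 + 1 + 1 = 18.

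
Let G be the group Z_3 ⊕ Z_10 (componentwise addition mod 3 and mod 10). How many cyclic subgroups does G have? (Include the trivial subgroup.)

Each element a generates a cyclic subgroup ⟨a⟩; distinct elements may generate the same one (a cyclic group of order d has φ(d) generators).
Cyclic subgroups by order — order 1: 1; order 2: 1; order 3: 1; order 5: 1; order 6: 1; order 10: 1; order 15: 1; order 30: 1.
Total: 8.

8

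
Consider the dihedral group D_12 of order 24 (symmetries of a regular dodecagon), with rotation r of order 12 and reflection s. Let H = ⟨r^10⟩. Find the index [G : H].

4

|⟨r^10⟩| = 6 and |G| = 24.
By Lagrange, [G : H] = |G|/|H| = 24/6 = 4.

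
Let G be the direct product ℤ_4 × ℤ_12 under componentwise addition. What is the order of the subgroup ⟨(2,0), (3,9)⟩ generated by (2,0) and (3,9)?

|⟨(2,0)⟩| = 2 and |⟨(3,9)⟩| = 4, so |H| is a multiple of lcm(2, 4) = 4 and divides |G| = 48.
Closing under the operation: H = {(0,0), (0,6), (1,3), (1,9), (2,0), (2,6), (3,3), (3,9)}, so |H| = 8.

8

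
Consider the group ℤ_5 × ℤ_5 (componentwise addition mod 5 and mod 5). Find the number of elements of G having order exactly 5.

24

An element (a,b) has order lcm(ord(a), ord(b)); count pairs with lcm equal to 5.
Enumerating gives 24 such elements.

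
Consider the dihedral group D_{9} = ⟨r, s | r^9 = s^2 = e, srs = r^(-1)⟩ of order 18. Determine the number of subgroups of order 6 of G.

3

|G| = 18 and 6 | 18, so subgroups of order 6 are possible by Lagrange.
The subgroups of order 6 are: {e, r^3, r^6, r^2s, r^5s, r^8s}; {e, r^3, r^6, s, r^3s, r^6s}; {e, r^3, r^6, rs, r^4s, r^7s}.
So G has 3 subgroups of order 6.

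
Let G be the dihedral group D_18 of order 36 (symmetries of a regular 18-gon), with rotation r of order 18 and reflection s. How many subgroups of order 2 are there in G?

19

|G| = 36 and 2 | 36, so subgroups of order 2 are possible by Lagrange.
The subgroups of order 2 are: {e, r^10s}; {e, r^11s}; {e, r^12s}; {e, r^13s}; … (19 in all).
So G has 19 subgroups of order 2.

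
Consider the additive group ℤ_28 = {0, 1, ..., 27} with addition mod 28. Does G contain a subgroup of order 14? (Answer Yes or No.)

Yes

14 | 28. A subgroup of order 14 is {0, 2, 4, 6, 8, 10, 12, 14, 16, 18, 20, 22, 24, 26}.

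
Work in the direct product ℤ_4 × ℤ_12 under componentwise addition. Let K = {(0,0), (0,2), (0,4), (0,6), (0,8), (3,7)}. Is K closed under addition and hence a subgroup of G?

(0,2) ∈ K but its inverse (0,10) ∉ K, so K is not a subgroup.

No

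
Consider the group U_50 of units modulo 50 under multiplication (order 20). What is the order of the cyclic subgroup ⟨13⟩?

Compute successive powers of 13 mod 50: 13, 19, 47, 11, 43, 9, 17, 21, …; 13^20 ≡ 1 (mod 50).
So |⟨13⟩| = 20.

20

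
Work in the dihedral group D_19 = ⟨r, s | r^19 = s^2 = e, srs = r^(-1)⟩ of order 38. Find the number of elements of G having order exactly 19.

Enumerating element orders in G gives 18 elements of order 19.

18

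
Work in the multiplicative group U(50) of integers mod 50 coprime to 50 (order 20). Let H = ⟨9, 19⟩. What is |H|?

|⟨9⟩| = 10 and |⟨19⟩| = 10, so |H| is a multiple of lcm(10, 10) = 10 and divides |G| = 20.
Closing under the operation: H = {1, 9, 11, 19, 21, 29, 31, 39, 41, 49}, so |H| = 10.

10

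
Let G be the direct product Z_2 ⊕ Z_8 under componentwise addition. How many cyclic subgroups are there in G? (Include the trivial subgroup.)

A cyclic subgroup of order d is generated by each of its φ(d) elements of order d, so the cyclic subgroups of order d number (#elements of order d)/φ(d).
Cyclic subgroups by order — order 1: 1; order 2: 3; order 4: 2; order 8: 2.
Total: 8.

8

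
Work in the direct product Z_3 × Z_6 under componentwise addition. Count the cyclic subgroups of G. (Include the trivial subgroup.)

10

A cyclic subgroup of order d is generated by each of its φ(d) elements of order d, so the cyclic subgroups of order d number (#elements of order d)/φ(d).
Cyclic subgroups by order — order 1: 1; order 2: 1; order 3: 4; order 6: 4.
Total: 10.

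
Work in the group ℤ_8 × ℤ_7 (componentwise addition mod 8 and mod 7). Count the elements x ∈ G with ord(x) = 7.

6

An element (a,b) has order lcm(ord(a), ord(b)); count pairs with lcm equal to 7.
Enumerating gives 6 such elements.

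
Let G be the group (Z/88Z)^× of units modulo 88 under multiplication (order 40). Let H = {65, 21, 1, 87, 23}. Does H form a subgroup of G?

No

Closure fails: 65 · 21 = 45 ∉ H. So H is not a subgroup.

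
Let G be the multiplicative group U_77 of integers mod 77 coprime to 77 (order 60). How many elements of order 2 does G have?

The elements of order 2 are: 34, 43, 76.
That's 3.

3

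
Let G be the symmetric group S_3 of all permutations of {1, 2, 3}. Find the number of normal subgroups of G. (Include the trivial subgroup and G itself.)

G has 6 subgroups. Checking conjugation-invariance by order — order 1: 1/1 normal; order 2: 0/3 normal; order 3: 1/1 normal; order 6: 1/1 normal.
Total normal subgroups: 3.

3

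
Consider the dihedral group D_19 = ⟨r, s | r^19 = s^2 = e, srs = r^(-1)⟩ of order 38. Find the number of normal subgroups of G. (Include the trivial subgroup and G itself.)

G has 22 subgroups. Checking conjugation-invariance by order — order 1: 1/1 normal; order 2: 0/19 normal; order 19: 1/1 normal; order 38: 1/1 normal.
Total normal subgroups: 3.

3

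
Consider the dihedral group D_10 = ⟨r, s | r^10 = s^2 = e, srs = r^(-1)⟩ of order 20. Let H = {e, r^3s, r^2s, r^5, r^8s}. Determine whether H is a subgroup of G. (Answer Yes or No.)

No

Closure fails: r^5 · r^2s = r^7s ∉ H. So H is not a subgroup.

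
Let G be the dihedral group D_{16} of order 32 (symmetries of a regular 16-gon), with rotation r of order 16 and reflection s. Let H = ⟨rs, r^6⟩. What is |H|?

|⟨rs⟩| = 2 and |⟨r^6⟩| = 8, so |H| is a multiple of lcm(2, 8) = 8 and divides |G| = 32.
Closing under the operation: H = {e, r^2, r^4, r^6, r^8, r^10, r^12, r^14, rs, r^3s, r^5s, r^7s, r^9s, r^11s, r^13s, r^15s}, so |H| = 16.

16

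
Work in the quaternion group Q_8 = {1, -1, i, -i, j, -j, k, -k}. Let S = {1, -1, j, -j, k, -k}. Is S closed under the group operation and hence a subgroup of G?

No

|S| = 6 does not divide |G| = 8, so by Lagrange S is not a subgroup.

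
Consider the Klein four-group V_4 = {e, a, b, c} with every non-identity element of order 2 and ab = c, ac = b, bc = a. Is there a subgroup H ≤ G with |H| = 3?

3 does not divide |G| = 4, so by Lagrange no subgroup of order 3 exists.

No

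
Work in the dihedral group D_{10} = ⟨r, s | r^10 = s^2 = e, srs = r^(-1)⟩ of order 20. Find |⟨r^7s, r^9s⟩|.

|⟨r^7s⟩| = 2 and |⟨r^9s⟩| = 2, so |H| is a multiple of lcm(2, 2) = 2 and divides |G| = 20.
Closing under the operation: H = {e, r^2, r^4, r^6, r^8, rs, r^3s, r^5s, r^7s, r^9s}, so |H| = 10.

10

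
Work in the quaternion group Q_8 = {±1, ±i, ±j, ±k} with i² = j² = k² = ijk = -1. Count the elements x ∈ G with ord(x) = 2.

The elements of order 2 are: -1.
That's 1.

1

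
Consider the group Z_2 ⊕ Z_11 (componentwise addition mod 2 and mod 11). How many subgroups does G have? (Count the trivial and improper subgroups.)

|G| = 22, so by Lagrange every subgroup order divides 22. Divisors: 1, 2, 11, 22.
Subgroups by order — order 1: 1; order 2: 1; order 11: 1; order 22: 1.
Total: 1 + 1 + 1 + 1 = 4.

4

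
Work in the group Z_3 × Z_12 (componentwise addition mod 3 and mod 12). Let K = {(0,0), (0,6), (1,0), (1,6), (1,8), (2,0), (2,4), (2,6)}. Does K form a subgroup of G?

No

|K| = 8 does not divide |G| = 36, so by Lagrange K is not a subgroup.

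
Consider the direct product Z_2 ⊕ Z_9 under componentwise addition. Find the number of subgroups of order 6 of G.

|G| = 18 and 6 | 18, so subgroups of order 6 are possible by Lagrange.
The subgroups of order 6 are: {(0,0), (0,3), (0,6), (1,0), (1,3), (1,6)}.
So G has 1 subgroup of order 6.

1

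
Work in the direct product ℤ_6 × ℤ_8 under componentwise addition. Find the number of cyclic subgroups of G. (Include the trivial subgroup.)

16

Each element a generates a cyclic subgroup ⟨a⟩; distinct elements may generate the same one (a cyclic group of order d has φ(d) generators).
Cyclic subgroups by order — order 1: 1; order 2: 3; order 3: 1; order 4: 2; order 6: 3; order 8: 2; order 12: 2; order 24: 2.
Total: 16.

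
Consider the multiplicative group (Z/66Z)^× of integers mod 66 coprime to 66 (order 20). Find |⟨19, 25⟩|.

10

|⟨19⟩| = 10 and |⟨25⟩| = 5, so |H| is a multiple of lcm(10, 5) = 10 and divides |G| = 20.
Closing under the operation: H = {1, 7, 13, 19, 25, 31, 37, 43, 49, 61}, so |H| = 10.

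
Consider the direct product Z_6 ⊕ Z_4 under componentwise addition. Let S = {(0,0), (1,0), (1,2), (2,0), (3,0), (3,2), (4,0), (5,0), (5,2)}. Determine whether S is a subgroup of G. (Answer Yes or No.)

|S| = 9 does not divide |G| = 24, so by Lagrange S is not a subgroup.

No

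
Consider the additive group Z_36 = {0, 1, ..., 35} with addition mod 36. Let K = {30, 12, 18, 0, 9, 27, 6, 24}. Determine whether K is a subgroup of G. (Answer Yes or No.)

No

|K| = 8 does not divide |G| = 36, so by Lagrange K is not a subgroup.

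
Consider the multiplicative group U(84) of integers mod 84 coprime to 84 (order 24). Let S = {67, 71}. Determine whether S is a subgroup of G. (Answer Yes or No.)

No

The identity 1 ∉ S, so S is not a subgroup.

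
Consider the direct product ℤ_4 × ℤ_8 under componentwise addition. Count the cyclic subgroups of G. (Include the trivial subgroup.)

Group the elements of G by the cyclic subgroup they generate; each cyclic subgroup of order d accounts for φ(d) elements.
Cyclic subgroups by order — order 1: 1; order 2: 3; order 4: 6; order 8: 4.
Total: 14.

14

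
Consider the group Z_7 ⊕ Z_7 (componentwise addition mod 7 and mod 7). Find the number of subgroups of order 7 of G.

|G| = 49 and 7 | 49, so subgroups of order 7 are possible by Lagrange.
The subgroups of order 7 are: {(0,0), (0,1), (0,2), (0,3), (0,4), (0,5), (0,6)}; {(0,0), (1,0), (2,0), (3,0), (4,0), (5,0), (6,0)}; {(0,0), (1,1), (2,2), (3,3), (4,4), (5,5), (6,6)}; {(0,0), (1,2), (2,4), (3,6), (4,1), (5,3), (6,5)}; … (8 in all).
So G has 8 subgroups of order 7.

8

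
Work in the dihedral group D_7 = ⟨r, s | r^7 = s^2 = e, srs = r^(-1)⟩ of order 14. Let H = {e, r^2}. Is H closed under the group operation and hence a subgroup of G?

No

r^2 ∈ H but its inverse r^5 ∉ H, so H is not a subgroup.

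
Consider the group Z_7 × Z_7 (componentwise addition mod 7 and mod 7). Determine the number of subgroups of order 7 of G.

|G| = 49 and 7 | 49, so subgroups of order 7 are possible by Lagrange.
The subgroups of order 7 are: {(0,0), (0,1), (0,2), (0,3), (0,4), (0,5), (0,6)}; {(0,0), (1,0), (2,0), (3,0), (4,0), (5,0), (6,0)}; {(0,0), (1,1), (2,2), (3,3), (4,4), (5,5), (6,6)}; {(0,0), (1,2), (2,4), (3,6), (4,1), (5,3), (6,5)}; … (8 in all).
So G has 8 subgroups of order 7.

8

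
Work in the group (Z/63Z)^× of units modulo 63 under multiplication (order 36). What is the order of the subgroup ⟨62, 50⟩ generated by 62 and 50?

12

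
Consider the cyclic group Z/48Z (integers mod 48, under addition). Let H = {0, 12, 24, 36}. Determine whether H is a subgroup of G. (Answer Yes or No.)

|H| = 4 divides |G| = 48, consistent with Lagrange.
H contains the identity, every element's inverse is in H, and H is closed under +: it is a subgroup.
In fact H = ⟨12⟩.

Yes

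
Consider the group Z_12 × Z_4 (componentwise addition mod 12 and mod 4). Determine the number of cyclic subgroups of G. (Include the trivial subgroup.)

Each element a generates a cyclic subgroup ⟨a⟩; distinct elements may generate the same one (a cyclic group of order d has φ(d) generators).
Cyclic subgroups by order — order 1: 1; order 2: 3; order 3: 1; order 4: 6; order 6: 3; order 12: 6.
Total: 20.

20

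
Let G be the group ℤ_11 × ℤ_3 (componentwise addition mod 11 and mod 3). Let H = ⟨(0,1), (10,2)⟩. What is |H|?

33

|⟨(0,1)⟩| = 3 and |⟨(10,2)⟩| = 33, so |H| is a multiple of lcm(3, 33) = 33 and divides |G| = 33.
Closing {(0,1), (10,2)} under the group operation gives all of G, so |H| = 33.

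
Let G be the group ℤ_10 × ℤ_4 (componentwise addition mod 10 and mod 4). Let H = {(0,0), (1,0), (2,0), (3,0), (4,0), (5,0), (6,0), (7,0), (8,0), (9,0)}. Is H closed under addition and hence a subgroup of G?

Yes

|H| = 10 divides |G| = 40, consistent with Lagrange.
H contains the identity, every element's inverse is in H, and H is closed under +: it is a subgroup.
In fact H = ⟨(9,0)⟩.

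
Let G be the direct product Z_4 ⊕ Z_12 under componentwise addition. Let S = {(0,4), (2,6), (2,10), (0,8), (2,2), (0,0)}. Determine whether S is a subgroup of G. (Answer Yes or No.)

Yes

|S| = 6 divides |G| = 48, consistent with Lagrange.
S contains the identity, every element's inverse is in S, and S is closed under +: it is a subgroup.
In fact S = ⟨(2,2)⟩.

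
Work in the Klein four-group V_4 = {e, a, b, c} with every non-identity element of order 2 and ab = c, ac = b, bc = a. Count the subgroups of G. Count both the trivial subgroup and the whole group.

5

|G| = 4, so by Lagrange every subgroup order divides 4. Divisors: 1, 2, 4.
Subgroups by order — order 1: 1; order 2: 3; order 4: 1.
Total: 1 + 3 + 1 = 5.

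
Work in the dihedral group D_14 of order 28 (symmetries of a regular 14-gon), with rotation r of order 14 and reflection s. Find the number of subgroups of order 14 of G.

|G| = 28 and 14 | 28, so subgroups of order 14 are possible by Lagrange.
The subgroups of order 14 are: {e, r, r^2, r^3, r^4, r^5, r^6, r^7, r^8, r^9, r^10, r^11, r^12, r^13}; {e, r^2, r^4, r^6, r^8, r^10, r^12, s, r^2s, r^4s, r^6s, r^8s, r^10s, r^12s}; {e, r^2, r^4, r^6, r^8, r^10, r^12, rs, r^3s, r^5s, r^7s, r^9s, r^11s, r^13s}.
So G has 3 subgroups of order 14.

3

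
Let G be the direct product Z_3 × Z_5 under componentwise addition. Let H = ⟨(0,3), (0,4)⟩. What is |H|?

5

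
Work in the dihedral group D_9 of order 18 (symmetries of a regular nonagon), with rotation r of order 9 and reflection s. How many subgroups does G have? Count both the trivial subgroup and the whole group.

16

|G| = 18, so by Lagrange every subgroup order divides 18. Divisors: 1, 2, 3, 6, 9, 18.
Subgroups by order — order 1: 1; order 2: 9; order 3: 1; order 6: 3; order 9: 1; order 18: 1.
Total: 1 + 9 + 1 + 3 + 1 + 1 = 16.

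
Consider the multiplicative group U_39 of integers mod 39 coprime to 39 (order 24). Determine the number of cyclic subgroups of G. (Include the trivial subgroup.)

12

A cyclic subgroup of order d is generated by each of its φ(d) elements of order d, so the cyclic subgroups of order d number (#elements of order d)/φ(d).
Cyclic subgroups by order — order 1: 1; order 2: 3; order 3: 1; order 4: 2; order 6: 3; order 12: 2.
Total: 12.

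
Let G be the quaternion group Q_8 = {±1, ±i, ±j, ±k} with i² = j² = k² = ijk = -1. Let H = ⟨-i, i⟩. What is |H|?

|⟨-i⟩| = 4 and |⟨i⟩| = 4, so |H| is a multiple of lcm(4, 4) = 4 and divides |G| = 8.
Closing under the operation: H = {1, -1, i, -i}, so |H| = 4.

4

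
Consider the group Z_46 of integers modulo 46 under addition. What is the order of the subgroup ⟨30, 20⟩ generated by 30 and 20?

|⟨30⟩| = 23 and |⟨20⟩| = 23, so |H| is a multiple of lcm(23, 23) = 23 and divides |G| = 46.
Closing under the operation: H = {0, 2, 4, 6, 8, 10, 12, 14, 16, 18, 20, 22, 24, 26, 28, 30, 32, 34, 36, 38, 40, 42, 44}, so |H| = 23.

23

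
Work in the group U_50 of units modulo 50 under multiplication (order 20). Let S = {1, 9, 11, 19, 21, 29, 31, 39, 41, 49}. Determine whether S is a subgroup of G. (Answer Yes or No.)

|S| = 10 divides |G| = 20, consistent with Lagrange.
S contains the identity, every element's inverse is in S, and S is closed under ·: it is a subgroup.
In fact S = ⟨39⟩.

Yes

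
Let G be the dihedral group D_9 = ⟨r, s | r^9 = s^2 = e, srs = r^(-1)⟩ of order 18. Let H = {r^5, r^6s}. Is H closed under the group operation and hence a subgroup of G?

No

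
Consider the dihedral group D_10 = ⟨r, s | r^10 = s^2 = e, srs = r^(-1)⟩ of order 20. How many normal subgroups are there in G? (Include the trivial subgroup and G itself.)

7

G has 22 subgroups. Checking conjugation-invariance by order — order 1: 1/1 normal; order 2: 1/11 normal; order 4: 0/5 normal; order 5: 1/1 normal; order 10: 3/3 normal; order 20: 1/1 normal.
Total normal subgroups: 7.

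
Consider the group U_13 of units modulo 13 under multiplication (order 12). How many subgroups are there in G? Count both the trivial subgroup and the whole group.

|G| = 12, so by Lagrange every subgroup order divides 12. Divisors: 1, 2, 3, 4, 6, 12.
Subgroups by order — order 1: 1; order 2: 1; order 3: 1; order 4: 1; order 6: 1; order 12: 1.
Total: 1 + 1 + 1 + 1 + 1 + 1 = 6.

6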